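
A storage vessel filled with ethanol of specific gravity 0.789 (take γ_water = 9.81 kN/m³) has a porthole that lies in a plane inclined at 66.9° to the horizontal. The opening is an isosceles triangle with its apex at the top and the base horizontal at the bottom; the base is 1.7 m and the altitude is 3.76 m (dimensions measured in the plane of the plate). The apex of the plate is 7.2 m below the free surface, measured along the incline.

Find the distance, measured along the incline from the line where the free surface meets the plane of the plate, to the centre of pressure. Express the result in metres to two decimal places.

γ = 0.789 × 9.81 = 7.74009 kN/m³.
Let θ = 66.9° be the plate's angle to the horizontal; measure y along the incline from where the plane meets the free surface. Vertical depth h = y·sinθ with sinθ = 0.919821.
With the apex up, the centroid sits 2h/3 = 2 × 3.76/3 = 2.50667 m below the apex, so y_c = 7.2 + 2.50667 = 9.70667 m and h_c = 9.70667 × 0.919821 = 8.9284 m.
A = ½ × 1.7 × 3.76 = 3.196 m².
Resultant F = γ·h_c·A = 7.74009 × 8.9284 × 3.196 = 220.865 kN.
I_c = b·h³/36 = 1.7 × 3.76³/36 = 2.51021 m⁴.
Centre of pressure: y_p = y_c + I_c/(y_c·A) = 9.70667 + 2.51021/(9.70667 × 3.196) = 9.70667 + 0.0809157 = 9.78759 m along the plane.

y_p = 9.79 m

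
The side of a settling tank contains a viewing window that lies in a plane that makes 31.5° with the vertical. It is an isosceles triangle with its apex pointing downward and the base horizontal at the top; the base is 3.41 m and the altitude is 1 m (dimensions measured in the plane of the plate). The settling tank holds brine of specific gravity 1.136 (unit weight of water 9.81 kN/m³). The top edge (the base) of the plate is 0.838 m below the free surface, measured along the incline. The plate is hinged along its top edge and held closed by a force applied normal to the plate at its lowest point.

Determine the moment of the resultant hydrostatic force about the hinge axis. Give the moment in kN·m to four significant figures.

M ≈ 7.226 kN·m

γ = 1.136 × 9.81 = 11.14416 kN/m³.
The plate makes 31.5° with the vertical, i.e. θ = 90° − 31.5° = 58.5° to the horizontal. Measuring y along the incline from the free-surface line, vertical depth h = y·sinθ with sinθ = 0.852640.
With the apex down, the centroid sits h/3 = 1/3 = 0.333333 m below the base (the top edge), so y_c = 0.838 + 0.333333 = 1.17133 m and h_c = 1.17133 × 0.852640 = 0.998723 m.
A = ½ × 3.41 × 1 = 1.705 m².
Resultant F = γ·h_c·A = 11.14416 × 0.998723 × 1.705 = 18.9765 kN.
I_c = b·h³/36 = 3.41 × 1³/36 = 0.0947222 m⁴.
Centre of pressure: y_p = y_c + I_c/(y_c·A) = 1.17133 + 0.0947222/(1.17133 × 1.705) = 1.17133 + 0.0474295 = 1.21876 m along the plane.
The resultant acts 0.333333 + 0.0474295 = 0.380763 m (along the plate) below the hinge at the top edge, so the moment about the hinge is M = F × 0.380763 = 18.9765 × 0.380763 = 7.22555 kN·m.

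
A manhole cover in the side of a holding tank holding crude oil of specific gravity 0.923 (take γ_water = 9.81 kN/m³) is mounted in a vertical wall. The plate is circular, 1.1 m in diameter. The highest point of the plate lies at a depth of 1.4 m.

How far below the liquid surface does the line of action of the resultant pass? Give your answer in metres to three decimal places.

γ = 0.923 × 9.81 = 9.05463 kN/m³.
The centroid is at the centre, 0.55 m below the top of the plate, so the centroid depth is h_c = 1.4 + 0.55 = 1.95 m.
A = π(0.55)² = 0.950332 m².
Resultant F = γ·h_c·A = 9.05463 × 1.95 × 0.950332 = 16.7796 kN.
I_c = πr⁴/4 = π × 0.55⁴/4 = 0.0718688 m⁴.
Centre of pressure: y_p = y_c + I_c/(y_c·A) = 1.95 + 0.0718688/(1.95 × 0.950332) = 1.95 + 0.038782 = 1.98878 m along the plane.

h_p = 1.989 m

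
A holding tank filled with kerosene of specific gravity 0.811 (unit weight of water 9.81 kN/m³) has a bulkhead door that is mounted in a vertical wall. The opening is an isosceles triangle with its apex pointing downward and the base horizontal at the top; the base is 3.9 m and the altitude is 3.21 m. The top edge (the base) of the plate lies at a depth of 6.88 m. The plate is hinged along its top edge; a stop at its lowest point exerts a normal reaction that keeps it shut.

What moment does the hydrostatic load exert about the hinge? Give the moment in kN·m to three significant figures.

γ = 0.811 × 9.81 = 7.95591 kN/m³.
With the apex down, the centroid sits h/3 = 3.21/3 = 1.07 m below the base (the top edge), so the centroid depth is h_c = 6.88 + 1.07 = 7.95 m.
A = ½ × 3.9 × 3.21 = 6.2595 m².
Resultant F = γ·h_c·A = 7.95591 × 7.95 × 6.2595 = 395.91 kN.
I_c = b·h³/36 = 3.9 × 3.21³/36 = 3.58325 m⁴.
Centre of pressure: y_p = y_c + I_c/(y_c·A) = 7.95 + 3.58325/(7.95 × 6.2595) = 7.95 + 0.0720063 = 8.02201 m along the plane.
The resultant acts 1.07 + 0.0720063 = 1.14201 m (along the plate) below the hinge at the top edge, so the moment about the hinge is M = F × 1.14201 = 395.91 × 1.14201 = 452.133 kN·m.

M ≈ 452 kN·m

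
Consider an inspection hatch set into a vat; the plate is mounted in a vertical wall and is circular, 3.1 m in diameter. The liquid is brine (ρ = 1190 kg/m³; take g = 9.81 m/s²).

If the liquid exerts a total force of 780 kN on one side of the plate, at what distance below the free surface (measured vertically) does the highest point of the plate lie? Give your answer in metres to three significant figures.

d_top ≈ 7.30 m

γ = ρg = 1190 × 9.81 / 1000 = 11.6739 kN/m³.
A = π(1.55)² = 7.54768 m².
From F = γ·h_c·A, the centroid depth is h_c = 780/(11.6739 × 7.54768) = 8.85248 m.
The centroid is at the centre, 1.55 m below the top of the plate, so the highest point sits at h_top = 8.85248 − 1.55 = 7.30248 m below the surface.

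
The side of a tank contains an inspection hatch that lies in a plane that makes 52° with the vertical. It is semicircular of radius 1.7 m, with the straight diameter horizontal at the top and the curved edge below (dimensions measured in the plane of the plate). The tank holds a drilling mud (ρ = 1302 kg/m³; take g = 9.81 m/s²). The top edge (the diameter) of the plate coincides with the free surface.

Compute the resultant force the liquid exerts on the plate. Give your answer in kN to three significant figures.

F ≈ 25.8 kN

γ = ρg = 1302 × 9.81 / 1000 = 12.77262 kN/m³.
The plate makes 52° with the vertical, i.e. θ = 90° − 52° = 38° to the horizontal. Measuring y along the incline from the free-surface line, vertical depth h = y·sinθ with sinθ = 0.615661.
The centroid of a semicircle lies 4r/(3π) = 0.721502 m from the diameter, here below the top edge, so y_c = 0.721502 m and h_c = 0.721502 × 0.615661 = 0.444201 m.
A = πr²/2 = π × 1.7²/2 = 4.5396 m².
Resultant F = γ·h_c·A = 12.77262 × 0.444201 × 4.5396 = 25.7559 kN.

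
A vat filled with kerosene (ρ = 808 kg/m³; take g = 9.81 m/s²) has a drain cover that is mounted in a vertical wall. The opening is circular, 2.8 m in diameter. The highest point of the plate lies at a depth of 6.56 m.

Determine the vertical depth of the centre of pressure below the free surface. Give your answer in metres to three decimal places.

h_p = 8.022 m

γ = ρg = 808 × 9.81 / 1000 = 7.92648 kN/m³.
The centroid is at the centre, 1.4 m below the top of the plate, so the centroid depth is h_c = 6.56 + 1.4 = 7.96 m.
A = π(1.4)² = 6.15752 m².
Resultant F = γ·h_c·A = 7.92648 × 7.96 × 6.15752 = 388.507 kN.
I_c = πr⁴/4 = π × 1.4⁴/4 = 3.01719 m⁴.
Centre of pressure: y_p = y_c + I_c/(y_c·A) = 7.96 + 3.01719/(7.96 × 6.15752) = 7.96 + 0.0615579 = 8.02156 m along the plane.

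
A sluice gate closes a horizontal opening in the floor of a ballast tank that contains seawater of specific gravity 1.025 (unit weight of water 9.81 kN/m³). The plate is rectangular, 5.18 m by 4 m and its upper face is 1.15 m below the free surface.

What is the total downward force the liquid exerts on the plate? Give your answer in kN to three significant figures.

F ≈ 240 kN

γ = 1.025 × 9.81 = 10.05525 kN/m³.
The plate is horizontal, so pressure is uniform at p = γ·h = 10.05525 × 1.15 = 11.5635 kN/m².
A = 5.18 × 4 = 20.72 m².
F = p·A = 11.5635 × 20.72 = 239.596 kN.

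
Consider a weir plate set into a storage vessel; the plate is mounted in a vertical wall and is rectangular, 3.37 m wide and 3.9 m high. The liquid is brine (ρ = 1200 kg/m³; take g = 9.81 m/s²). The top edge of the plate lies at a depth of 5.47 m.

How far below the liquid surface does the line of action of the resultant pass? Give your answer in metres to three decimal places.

h_p = 7.591 m

γ = ρg = 1200 × 9.81 / 1000 = 11.772 kN/m³.
The centroid lies 3.9/2 = 1.95 m below the top edge, so the centroid depth is h_c = 5.47 + 1.95 = 7.42 m.
A = 3.37 × 3.9 = 13.143 m².
Resultant F = γ·h_c·A = 11.772 × 7.42 × 13.143 = 1148.02 kN.
I_c = b·h³/12 = 3.37 × 3.9³/12 = 16.6588 m⁴.
Centre of pressure: y_p = y_c + I_c/(y_c·A) = 7.42 + 16.6588/(7.42 × 13.143) = 7.42 + 0.170823 = 7.59082 m along the plane.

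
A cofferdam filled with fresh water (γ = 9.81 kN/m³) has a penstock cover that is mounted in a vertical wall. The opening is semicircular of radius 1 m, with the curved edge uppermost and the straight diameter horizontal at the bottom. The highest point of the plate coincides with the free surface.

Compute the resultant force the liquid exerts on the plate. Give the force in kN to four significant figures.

F ≈ 8.870 kN

γ = 9.81 kN/m³.
The centroid lies 4r/(3π) = 0.424413 m above the diameter, so r − 4r/(3π) = 1 − 0.424413 = 0.575587 m below the topmost point, so the centroid depth is h_c = 0.575587 m.
A = πr²/2 = π × 1²/2 = 1.5708 m².
Resultant F = γ·h_c·A = 9.81 × 0.575587 × 1.5708 = 8.86954 kN.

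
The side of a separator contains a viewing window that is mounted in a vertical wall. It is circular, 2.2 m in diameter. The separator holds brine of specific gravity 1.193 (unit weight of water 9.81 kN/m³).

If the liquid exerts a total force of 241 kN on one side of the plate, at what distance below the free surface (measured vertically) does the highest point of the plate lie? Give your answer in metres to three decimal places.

d_top ≈ 4.317 m

γ = 1.193 × 9.81 = 11.70333 kN/m³.
A = π(1.1)² = 3.80133 m².
From F = γ·h_c·A, the centroid depth is h_c = 241/(11.70333 × 3.80133) = 5.41716 m.
The centroid is at the centre, 1.1 m below the top of the plate, so the highest point sits at h_top = 5.41716 − 1.1 = 4.31716 m below the surface.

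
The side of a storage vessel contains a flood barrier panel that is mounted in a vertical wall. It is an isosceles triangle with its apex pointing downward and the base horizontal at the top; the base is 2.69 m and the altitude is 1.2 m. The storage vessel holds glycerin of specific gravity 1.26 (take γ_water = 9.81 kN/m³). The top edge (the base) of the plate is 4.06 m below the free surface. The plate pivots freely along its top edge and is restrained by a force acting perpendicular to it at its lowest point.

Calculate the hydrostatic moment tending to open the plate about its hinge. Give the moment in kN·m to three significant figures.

M ≈ 37.2 kN·m

γ = 1.26 × 9.81 = 12.3606 kN/m³.
With the apex down, the centroid sits h/3 = 1.2/3 = 0.4 m below the base (the top edge), so the centroid depth is h_c = 4.06 + 0.4 = 4.46 m.
A = ½ × 2.69 × 1.2 = 1.614 m².
Resultant F = γ·h_c·A = 12.3606 × 4.46 × 1.614 = 88.977 kN.
I_c = b·h³/36 = 2.69 × 1.2³/36 = 0.12912 m⁴.
Centre of pressure: y_p = y_c + I_c/(y_c·A) = 4.46 + 0.12912/(4.46 × 1.614) = 4.46 + 0.0179372 = 4.47794 m along the plane.
The resultant acts 0.4 + 0.0179372 = 0.417937 m (along the plate) below the hinge at the top edge, so the moment about the hinge is M = F × 0.417937 = 88.977 × 0.417937 = 37.1868 kN·m.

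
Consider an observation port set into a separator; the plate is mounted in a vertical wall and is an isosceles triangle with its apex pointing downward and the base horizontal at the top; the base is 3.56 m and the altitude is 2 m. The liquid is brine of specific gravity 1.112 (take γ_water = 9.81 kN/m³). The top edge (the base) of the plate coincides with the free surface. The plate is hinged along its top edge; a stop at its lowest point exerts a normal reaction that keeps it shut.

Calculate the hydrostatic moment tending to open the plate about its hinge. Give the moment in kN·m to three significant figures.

γ = 1.112 × 9.81 = 10.90872 kN/m³.
With the apex down, the centroid sits h/3 = 2/3 = 0.666667 m below the base (the top edge), so the centroid depth is h_c = 0.666667 m.
A = ½ × 3.56 × 2 = 3.56 m².
Resultant F = γ·h_c·A = 10.90872 × 0.666667 × 3.56 = 25.89 kN.
I_c = b·h³/36 = 3.56 × 2³/36 = 0.791111 m⁴.
Centre of pressure: y_p = y_c + I_c/(y_c·A) = 0.666667 + 0.791111/(0.666667 × 3.56) = 0.666667 + 0.333333 = 1 m along the plane.
The resultant acts 0.666667 + 0.333333 = 1 m (along the plate) below the hinge at the top edge, so the moment about the hinge is M = F × 1 = 25.89 × 1 = 25.89 kN·m.

M ≈ 25.9 kN·m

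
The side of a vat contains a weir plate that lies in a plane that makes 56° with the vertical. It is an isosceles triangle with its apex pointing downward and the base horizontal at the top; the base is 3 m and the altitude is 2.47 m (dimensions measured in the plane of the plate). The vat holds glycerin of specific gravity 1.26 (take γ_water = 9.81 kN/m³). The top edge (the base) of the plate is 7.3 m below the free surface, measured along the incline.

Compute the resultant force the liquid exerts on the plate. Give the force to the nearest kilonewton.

F ≈ 208 kN

γ = 1.26 × 9.81 = 12.3606 kN/m³.
The plate makes 56° with the vertical, i.e. θ = 90° − 56° = 34° to the horizontal. Measuring y along the incline from the free-surface line, vertical depth h = y·sinθ with sinθ = 0.559193.
With the apex down, the centroid sits h/3 = 2.47/3 = 0.823333 m below the base (the top edge), so y_c = 7.3 + 0.823333 = 8.12333 m and h_c = 8.12333 × 0.559193 = 4.54251 m.
A = ½ × 3 × 2.47 = 3.705 m².
Resultant F = γ·h_c·A = 12.3606 × 4.54251 × 3.705 = 208.029 kN.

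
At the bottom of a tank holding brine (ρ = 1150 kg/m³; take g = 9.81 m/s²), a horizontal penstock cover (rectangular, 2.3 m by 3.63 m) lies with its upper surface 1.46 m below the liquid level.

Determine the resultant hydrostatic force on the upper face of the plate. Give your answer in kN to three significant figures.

F ≈ 138 kN

γ = ρg = 1150 × 9.81 / 1000 = 11.2815 kN/m³.
The plate is horizontal, so pressure is uniform at p = γ·h = 11.2815 × 1.46 = 16.471 kN/m².
A = 2.3 × 3.63 = 8.349 m².
F = p·A = 16.471 × 8.349 = 137.516 kN.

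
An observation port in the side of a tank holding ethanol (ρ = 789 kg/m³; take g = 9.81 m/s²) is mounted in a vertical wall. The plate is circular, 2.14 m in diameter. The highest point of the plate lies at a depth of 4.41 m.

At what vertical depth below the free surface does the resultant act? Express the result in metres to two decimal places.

h_p = 5.53 m

γ = ρg = 789 × 9.81 / 1000 = 7.74009 kN/m³.
The centroid is at the centre, 1.07 m below the top of the plate, so the centroid depth is h_c = 4.41 + 1.07 = 5.48 m.
A = π(1.07)² = 3.59681 m².
Resultant F = γ·h_c·A = 7.74009 × 5.48 × 3.59681 = 152.561 kN.
I_c = πr⁴/4 = π × 1.07⁴/4 = 1.0295 m⁴.
Centre of pressure: y_p = y_c + I_c/(y_c·A) = 5.48 + 1.0295/(5.48 × 3.59681) = 5.48 + 0.052231 = 5.53223 m along the plane.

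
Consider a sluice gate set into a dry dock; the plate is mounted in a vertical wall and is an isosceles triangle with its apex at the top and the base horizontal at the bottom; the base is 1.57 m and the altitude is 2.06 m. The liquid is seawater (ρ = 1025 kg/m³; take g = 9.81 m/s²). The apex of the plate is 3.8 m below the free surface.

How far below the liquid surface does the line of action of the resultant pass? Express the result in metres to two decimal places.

h_p = 5.22 m

γ = ρg = 1025 × 9.81 / 1000 = 10.05525 kN/m³.
With the apex up, the centroid sits 2h/3 = 2 × 2.06/3 = 1.37333 m below the apex, so the centroid depth is h_c = 3.8 + 1.37333 = 5.17333 m.
A = ½ × 1.57 × 2.06 = 1.6171 m².
Resultant F = γ·h_c·A = 10.05525 × 5.17333 × 1.6171 = 84.1201 kN.
I_c = b·h³/36 = 1.57 × 2.06³/36 = 0.38124 m⁴.
Centre of pressure: y_p = y_c + I_c/(y_c·A) = 5.17333 + 0.38124/(5.17333 × 1.6171) = 5.17333 + 0.0455713 = 5.2189 m along the plane.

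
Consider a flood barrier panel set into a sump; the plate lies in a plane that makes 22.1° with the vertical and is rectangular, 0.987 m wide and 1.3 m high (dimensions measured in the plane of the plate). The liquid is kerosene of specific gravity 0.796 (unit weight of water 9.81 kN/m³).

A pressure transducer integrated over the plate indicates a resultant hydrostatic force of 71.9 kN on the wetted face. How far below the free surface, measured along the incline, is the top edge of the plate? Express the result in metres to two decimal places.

γ = 0.796 × 9.81 = 7.80876 kN/m³.
A = 0.987 × 1.3 = 1.2831 m².
From F = γ·h_c·A, the centroid depth is h_c = 71.9/(7.80876 × 1.2831) = 7.17606 m.
The plate makes 22.1° with the vertical, i.e. θ = 90° − 22.1° = 67.9° to the horizontal. Measuring y along the incline from the free-surface line, vertical depth h = y·sinθ with sinθ = 0.926529.
Along the incline, y_c = h_c/sinθ = 7.17606/0.926529 = 7.7451 m.
The centroid lies 1.3/2 = 0.65 m below the top edge, so the top edge sits at y_top = 7.7451 − 0.65 = 7.0951 m along the incline.

y_top ≈ 7.10 m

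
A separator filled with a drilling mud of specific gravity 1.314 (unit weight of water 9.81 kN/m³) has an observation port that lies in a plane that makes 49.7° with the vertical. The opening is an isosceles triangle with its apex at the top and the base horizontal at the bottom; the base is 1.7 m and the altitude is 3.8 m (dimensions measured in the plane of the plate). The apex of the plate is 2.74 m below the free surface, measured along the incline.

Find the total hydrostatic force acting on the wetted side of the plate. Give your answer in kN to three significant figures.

γ = 1.314 × 9.81 = 12.89034 kN/m³.
The plate makes 49.7° with the vertical, i.e. θ = 90° − 49.7° = 40.3° to the horizontal. Measuring y along the incline from the free-surface line, vertical depth h = y·sinθ with sinθ = 0.646790.
With the apex up, the centroid sits 2h/3 = 2 × 3.8/3 = 2.53333 m below the apex, so y_c = 2.74 + 2.53333 = 5.27333 m and h_c = 5.27333 × 0.646790 = 3.41074 m.
A = ½ × 1.7 × 3.8 = 3.23 m².
Resultant F = γ·h_c·A = 12.89034 × 3.41074 × 3.23 = 142.009 kN.

F ≈ 142 kN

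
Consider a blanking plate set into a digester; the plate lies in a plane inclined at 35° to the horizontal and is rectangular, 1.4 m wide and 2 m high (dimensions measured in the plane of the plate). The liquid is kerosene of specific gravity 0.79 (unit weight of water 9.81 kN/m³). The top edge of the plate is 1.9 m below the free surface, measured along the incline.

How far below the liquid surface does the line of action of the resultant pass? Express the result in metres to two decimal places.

γ = 0.79 × 9.81 = 7.7499 kN/m³.
Let θ = 35° be the plate's angle to the horizontal; measure y along the incline from where the plane meets the free surface. Vertical depth h = y·sinθ with sinθ = 0.573576.
The centroid lies 2/2 = 1 m below the top edge, so y_c = 1.9 + 1 = 2.9 m and h_c = 2.9 × 0.573576 = 1.66337 m.
A = 1.4 × 2 = 2.8 m².
Resultant F = γ·h_c·A = 7.7499 × 1.66337 × 2.8 = 36.0947 kN.
I_c = b·h³/12 = 1.4 × 2³/12 = 0.933333 m⁴.
Centre of pressure: y_p = y_c + I_c/(y_c·A) = 2.9 + 0.933333/(2.9 × 2.8) = 2.9 + 0.114942 = 3.01494 m along the plane.
Vertically, h_p = y_p·sinθ = 3.01494 × 0.573576 = 1.7293 m.

h_p = 1.73 m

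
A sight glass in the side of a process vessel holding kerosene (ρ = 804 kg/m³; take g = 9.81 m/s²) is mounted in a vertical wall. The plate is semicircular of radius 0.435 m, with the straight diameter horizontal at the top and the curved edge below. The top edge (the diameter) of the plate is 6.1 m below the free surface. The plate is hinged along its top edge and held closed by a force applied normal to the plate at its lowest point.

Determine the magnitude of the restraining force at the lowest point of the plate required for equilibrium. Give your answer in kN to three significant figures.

γ = ρg = 804 × 9.81 / 1000 = 7.88724 kN/m³.
The centroid of a semicircle lies 4r/(3π) = 0.18462 m from the diameter, here below the top edge, so the centroid depth is h_c = 6.1 + 0.18462 = 6.28462 m.
A = πr²/2 = π × 0.435²/2 = 0.297234 m².
Resultant F = γ·h_c·A = 7.88724 × 6.28462 × 0.297234 = 14.7334 kN.
I_c = (π/8 − 8/(9π))·r⁴ = 0.109757 × 0.435⁴ = 0.00392997 m⁴.
Centre of pressure: y_p = y_c + I_c/(y_c·A) = 6.28462 + 0.00392997/(6.28462 × 0.297234) = 6.28462 + 0.00210384 = 6.28672 m along the plane.
The resultant acts 0.18462 + 0.00210384 = 0.186724 m (along the plate) below the hinge at the top edge, so the moment about the hinge is M = F × 0.186724 = 14.7334 × 0.186724 = 2.75108 kN·m.
A normal force at the bottom, 0.435 m from the hinge, must supply this moment: P = 2.75108/0.435 = 6.32432 kN.

P ≈ 6.32 kN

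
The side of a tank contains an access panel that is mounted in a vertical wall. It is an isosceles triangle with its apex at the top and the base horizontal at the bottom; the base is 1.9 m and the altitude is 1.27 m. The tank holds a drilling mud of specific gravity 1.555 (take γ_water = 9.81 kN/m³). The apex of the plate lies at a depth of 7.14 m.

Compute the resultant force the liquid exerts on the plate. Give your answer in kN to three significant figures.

γ = 1.555 × 9.81 = 15.25455 kN/m³.
With the apex up, the centroid sits 2h/3 = 2 × 1.27/3 = 0.846667 m below the apex, so the centroid depth is h_c = 7.14 + 0.846667 = 7.98667 m.
A = ½ × 1.9 × 1.27 = 1.2065 m².
Resultant F = γ·h_c·A = 15.25455 × 7.98667 × 1.2065 = 146.992 kN.

F ≈ 147 kN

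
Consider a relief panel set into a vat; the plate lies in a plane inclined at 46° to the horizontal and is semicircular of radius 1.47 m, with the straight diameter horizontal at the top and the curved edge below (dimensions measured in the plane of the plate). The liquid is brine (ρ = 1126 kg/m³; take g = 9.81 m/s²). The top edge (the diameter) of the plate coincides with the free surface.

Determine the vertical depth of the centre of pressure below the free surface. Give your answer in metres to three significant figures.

γ = ρg = 1126 × 9.81 / 1000 = 11.04606 kN/m³.
Let θ = 46° be the plate's angle to the horizontal; measure y along the incline from where the plane meets the free surface. Vertical depth h = y·sinθ with sinθ = 0.719340.
The centroid of a semicircle lies 4r/(3π) = 0.623887 m from the diameter, here below the top edge, so y_c = 0.623887 m and h_c = 0.623887 × 0.719340 = 0.448787 m.
A = πr²/2 = π × 1.47²/2 = 3.39433 m².
Resultant F = γ·h_c·A = 11.04606 × 0.448787 × 3.39433 = 16.8268 kN.
I_c = (π/8 − 8/(9π))·r⁴ = 0.109757 × 1.47⁴ = 0.512509 m⁴.
Centre of pressure: y_p = y_c + I_c/(y_c·A) = 0.623887 + 0.512509/(0.623887 × 3.39433) = 0.623887 + 0.242015 = 0.865902 m along the plane.
Vertically, h_p = y_p·sinθ = 0.865902 × 0.719340 = 0.622878 m.

h_p = 0.623 m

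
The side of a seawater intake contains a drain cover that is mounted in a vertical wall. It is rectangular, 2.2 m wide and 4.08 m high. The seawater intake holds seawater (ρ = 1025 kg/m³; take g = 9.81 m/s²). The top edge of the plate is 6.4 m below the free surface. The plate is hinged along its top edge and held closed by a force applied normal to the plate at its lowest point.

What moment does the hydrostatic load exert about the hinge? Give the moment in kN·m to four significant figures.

γ = ρg = 1025 × 9.81 / 1000 = 10.05525 kN/m³.
The centroid lies 4.08/2 = 2.04 m below the top edge, so the centroid depth is h_c = 6.4 + 2.04 = 8.44 m.
A = 2.2 × 4.08 = 8.976 m².
Resultant F = γ·h_c·A = 10.05525 × 8.44 × 8.976 = 761.76 kN.
I_c = b·h³/12 = 2.2 × 4.08³/12 = 12.4515 m⁴.
Centre of pressure: y_p = y_c + I_c/(y_c·A) = 8.44 + 12.4515/(8.44 × 8.976) = 8.44 + 0.16436 = 8.60436 m along the plane.
The resultant acts 2.04 + 0.16436 = 2.20436 m (along the plate) below the hinge at the top edge, so the moment about the hinge is M = F × 2.20436 = 761.76 × 2.20436 = 1679.19 kN·m.

M ≈ 1679 kN·m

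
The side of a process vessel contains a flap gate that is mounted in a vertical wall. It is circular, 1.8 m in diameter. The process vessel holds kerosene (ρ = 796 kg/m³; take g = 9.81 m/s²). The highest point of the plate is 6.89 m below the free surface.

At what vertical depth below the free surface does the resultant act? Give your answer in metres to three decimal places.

γ = ρg = 796 × 9.81 / 1000 = 7.80876 kN/m³.
The centroid is at the centre, 0.9 m below the top of the plate, so the centroid depth is h_c = 6.89 + 0.9 = 7.79 m.
A = π(0.9)² = 2.54469 m².
Resultant F = γ·h_c·A = 7.80876 × 7.79 × 2.54469 = 154.794 kN.
I_c = πr⁴/4 = π × 0.9⁴/4 = 0.5153 m⁴.
Centre of pressure: y_p = y_c + I_c/(y_c·A) = 7.79 + 0.5153/(7.79 × 2.54469) = 7.79 + 0.0259949 = 7.81599 m along the plane.

h_p = 7.816 m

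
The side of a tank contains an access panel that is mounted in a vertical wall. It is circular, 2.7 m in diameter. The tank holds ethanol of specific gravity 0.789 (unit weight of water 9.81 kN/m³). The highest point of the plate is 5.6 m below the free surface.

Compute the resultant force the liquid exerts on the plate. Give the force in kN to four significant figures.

γ = 0.789 × 9.81 = 7.74009 kN/m³.
The centroid is at the centre, 1.35 m below the top of the plate, so the centroid depth is h_c = 5.6 + 1.35 = 6.95 m.
A = π(1.35)² = 5.72555 m².
Resultant F = γ·h_c·A = 7.74009 × 6.95 × 5.72555 = 307.998 kN.

F ≈ 308.0 kN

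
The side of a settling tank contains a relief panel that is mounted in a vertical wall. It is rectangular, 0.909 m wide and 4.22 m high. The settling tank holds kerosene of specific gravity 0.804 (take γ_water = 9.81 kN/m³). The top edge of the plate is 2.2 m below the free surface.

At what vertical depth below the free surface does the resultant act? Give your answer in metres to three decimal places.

h_p = 4.654 m

γ = 0.804 × 9.81 = 7.88724 kN/m³.
The centroid lies 4.22/2 = 2.11 m below the top edge, so the centroid depth is h_c = 2.2 + 2.11 = 4.31 m.
A = 0.909 × 4.22 = 3.83598 m².
Resultant F = γ·h_c·A = 7.88724 × 4.31 × 3.83598 = 130.4 kN.
I_c = b·h³/12 = 0.909 × 4.22³/12 = 5.69272 m⁴.
Centre of pressure: y_p = y_c + I_c/(y_c·A) = 4.31 + 5.69272/(4.31 × 3.83598) = 4.31 + 0.344323 = 4.65432 m along the plane.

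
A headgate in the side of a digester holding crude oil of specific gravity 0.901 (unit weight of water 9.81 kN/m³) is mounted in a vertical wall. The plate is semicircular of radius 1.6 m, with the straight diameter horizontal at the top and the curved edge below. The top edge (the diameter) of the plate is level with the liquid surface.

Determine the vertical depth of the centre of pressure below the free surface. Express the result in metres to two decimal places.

h_p = 0.94 m

γ = 0.901 × 9.81 = 8.83881 kN/m³.
The centroid of a semicircle lies 4r/(3π) = 0.679061 m from the diameter, here below the top edge, so the centroid depth is h_c = 0.679061 m.
A = πr²/2 = π × 1.6²/2 = 4.02124 m².
Resultant F = γ·h_c·A = 8.83881 × 0.679061 × 4.02124 = 24.1358 kN.
I_c = (π/8 − 8/(9π))·r⁴ = 0.109757 × 1.6⁴ = 0.719303 m⁴.
Centre of pressure: y_p = y_c + I_c/(y_c·A) = 0.679061 + 0.719303/(0.679061 × 4.02124) = 0.679061 + 0.263417 = 0.942478 m along the plane.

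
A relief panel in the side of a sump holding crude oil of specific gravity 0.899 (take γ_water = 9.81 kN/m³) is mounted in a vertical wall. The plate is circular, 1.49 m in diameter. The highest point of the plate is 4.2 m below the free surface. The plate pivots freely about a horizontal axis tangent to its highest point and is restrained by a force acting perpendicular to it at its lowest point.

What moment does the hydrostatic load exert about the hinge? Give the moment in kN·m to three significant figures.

γ = 0.899 × 9.81 = 8.81919 kN/m³.
The centroid is at the centre, 0.745 m below the top of the plate, so the centroid depth is h_c = 4.2 + 0.745 = 4.945 m.
A = π(0.745)² = 1.74366 m².
Resultant F = γ·h_c·A = 8.81919 × 4.945 × 1.74366 = 76.0426 kN.
I_c = πr⁴/4 = π × 0.745⁴/4 = 0.241944 m⁴.
Centre of pressure: y_p = y_c + I_c/(y_c·A) = 4.945 + 0.241944/(4.945 × 1.74366) = 4.945 + 0.0280599 = 4.97306 m along the plane.
The resultant acts 0.745 + 0.0280599 = 0.77306 m (along the plate) below the hinge at the top edge, so the moment about the hinge is M = F × 0.77306 = 76.0426 × 0.77306 = 58.7855 kN·m.

M ≈ 58.8 kN·m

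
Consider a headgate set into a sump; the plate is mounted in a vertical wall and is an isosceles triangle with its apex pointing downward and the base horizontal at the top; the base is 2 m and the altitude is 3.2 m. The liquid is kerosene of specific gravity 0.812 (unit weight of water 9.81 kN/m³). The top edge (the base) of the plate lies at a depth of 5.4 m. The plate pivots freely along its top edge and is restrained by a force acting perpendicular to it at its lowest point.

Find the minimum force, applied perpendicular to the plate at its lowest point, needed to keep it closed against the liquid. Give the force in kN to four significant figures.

γ = 0.812 × 9.81 = 7.96572 kN/m³.
With the apex down, the centroid sits h/3 = 3.2/3 = 1.06667 m below the base (the top edge), so the centroid depth is h_c = 5.4 + 1.06667 = 6.46667 m.
A = ½ × 2 × 3.2 = 3.2 m².
Resultant F = γ·h_c·A = 7.96572 × 6.46667 × 3.2 = 164.837 kN.
I_c = b·h³/36 = 2 × 3.2³/36 = 1.82044 m⁴.
Centre of pressure: y_p = y_c + I_c/(y_c·A) = 6.46667 + 1.82044/(6.46667 × 3.2) = 6.46667 + 0.0879722 = 6.55464 m along the plane.
The resultant acts 1.06667 + 0.0879722 = 1.15464 m (along the plate) below the hinge at the top edge, so the moment about the hinge is M = F × 1.15464 = 164.837 × 1.15464 = 190.327 kN·m.
A normal force at the bottom, 3.2 m from the hinge, must supply this moment: P = 190.327/3.2 = 59.4772 kN.

P ≈ 59.48 kN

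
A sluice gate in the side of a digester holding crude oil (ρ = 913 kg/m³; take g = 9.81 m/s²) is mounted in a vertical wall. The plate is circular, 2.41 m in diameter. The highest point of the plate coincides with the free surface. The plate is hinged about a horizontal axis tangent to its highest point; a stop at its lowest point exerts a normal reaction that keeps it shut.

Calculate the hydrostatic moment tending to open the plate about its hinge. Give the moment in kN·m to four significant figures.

γ = ρg = 913 × 9.81 / 1000 = 8.95653 kN/m³.
The centroid is at the centre, 1.205 m below the top of the plate, so the centroid depth is h_c = 1.205 m.
A = π(1.205)² = 4.56167 m².
Resultant F = γ·h_c·A = 8.95653 × 1.205 × 4.56167 = 49.2324 kN.
I_c = πr⁴/4 = π × 1.205⁴/4 = 1.65592 m⁴.
Centre of pressure: y_p = y_c + I_c/(y_c·A) = 1.205 + 1.65592/(1.205 × 4.56167) = 1.205 + 0.301251 = 1.50625 m along the plane.
The resultant acts 1.205 + 0.301251 = 1.50625 m (along the plate) below the hinge at the top edge, so the moment about the hinge is M = F × 1.50625 = 49.2324 × 1.50625 = 74.1563 kN·m.

M ≈ 74.16 kN·m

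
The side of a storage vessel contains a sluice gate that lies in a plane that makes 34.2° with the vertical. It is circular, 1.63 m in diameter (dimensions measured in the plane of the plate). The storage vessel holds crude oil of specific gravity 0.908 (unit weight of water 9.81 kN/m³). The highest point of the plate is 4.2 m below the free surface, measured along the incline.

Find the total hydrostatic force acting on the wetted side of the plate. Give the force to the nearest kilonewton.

γ = 0.908 × 9.81 = 8.90748 kN/m³.
The plate makes 34.2° with the vertical, i.e. θ = 90° − 34.2° = 55.8° to the horizontal. Measuring y along the incline from the free-surface line, vertical depth h = y·sinθ with sinθ = 0.827081.
The centroid is at the centre, 0.815 m below the top of the plate, so y_c = 4.2 + 0.815 = 5.015 m and h_c = 5.015 × 0.827081 = 4.14781 m.
A = π(0.815)² = 2.08672 m².
Resultant F = γ·h_c·A = 8.90748 × 4.14781 × 2.08672 = 77.0971 kN.

F ≈ 77 kN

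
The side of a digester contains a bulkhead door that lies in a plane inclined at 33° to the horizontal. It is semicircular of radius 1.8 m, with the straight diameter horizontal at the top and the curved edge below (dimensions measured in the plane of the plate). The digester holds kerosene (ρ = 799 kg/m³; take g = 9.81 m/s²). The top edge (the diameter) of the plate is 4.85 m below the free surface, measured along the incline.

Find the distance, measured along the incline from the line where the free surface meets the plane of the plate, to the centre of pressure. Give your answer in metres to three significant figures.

γ = ρg = 799 × 9.81 / 1000 = 7.83819 kN/m³.
Let θ = 33° be the plate's angle to the horizontal; measure y along the incline from where the plane meets the free surface. Vertical depth h = y·sinθ with sinθ = 0.544639.
The centroid of a semicircle lies 4r/(3π) = 0.763944 m from the diameter, here below the top edge, so y_c = 4.85 + 0.763944 = 5.61394 m and h_c = 5.61394 × 0.544639 = 3.05757 m.
A = πr²/2 = π × 1.8²/2 = 5.08938 m².
Resultant F = γ·h_c·A = 7.83819 × 3.05757 × 5.08938 = 121.971 kN.
I_c = (π/8 − 8/(9π))·r⁴ = 0.109757 × 1.8⁴ = 1.15219 m⁴.
Centre of pressure: y_p = y_c + I_c/(y_c·A) = 5.61394 + 1.15219/(5.61394 × 5.08938) = 5.61394 + 0.0403266 = 5.65427 m along the plane.

y_p = 5.65 m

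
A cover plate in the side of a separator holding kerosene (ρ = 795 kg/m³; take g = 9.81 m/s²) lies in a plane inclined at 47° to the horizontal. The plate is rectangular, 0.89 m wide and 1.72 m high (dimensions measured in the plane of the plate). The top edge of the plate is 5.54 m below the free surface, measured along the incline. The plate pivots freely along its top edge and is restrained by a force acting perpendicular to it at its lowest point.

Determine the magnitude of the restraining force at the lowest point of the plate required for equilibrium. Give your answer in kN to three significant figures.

γ = ρg = 795 × 9.81 / 1000 = 7.79895 kN/m³.
Let θ = 47° be the plate's angle to the horizontal; measure y along the incline from where the plane meets the free surface. Vertical depth h = y·sinθ with sinθ = 0.731354.
The centroid lies 1.72/2 = 0.86 m below the top edge, so y_c = 5.54 + 0.86 = 6.4 m and h_c = 6.4 × 0.731354 = 4.68067 m.
A = 0.89 × 1.72 = 1.5308 m².
Resultant F = γ·h_c·A = 7.79895 × 4.68067 × 1.5308 = 55.8808 kN.
I_c = b·h³/12 = 0.89 × 1.72³/12 = 0.377393 m⁴.
Centre of pressure: y_p = y_c + I_c/(y_c·A) = 6.4 + 0.377393/(6.4 × 1.5308) = 6.4 + 0.0385208 = 6.43852 m along the plane.
The resultant acts 0.86 + 0.0385208 = 0.898521 m (along the plate) below the hinge at the top edge, so the moment about the hinge is M = F × 0.898521 = 55.8808 × 0.898521 = 50.2101 kN·m.
A normal force at the bottom, 1.72 m from the hinge, must supply this moment: P = 50.2101/1.72 = 29.1919 kN.

P ≈ 29.2 kN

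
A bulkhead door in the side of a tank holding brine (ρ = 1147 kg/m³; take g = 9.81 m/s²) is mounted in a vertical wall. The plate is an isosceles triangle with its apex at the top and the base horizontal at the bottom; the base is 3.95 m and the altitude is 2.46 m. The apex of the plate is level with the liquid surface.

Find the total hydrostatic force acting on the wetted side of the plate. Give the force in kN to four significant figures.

γ = ρg = 1147 × 9.81 / 1000 = 11.25207 kN/m³.
With the apex up, the centroid sits 2h/3 = 2 × 2.46/3 = 1.64 m below the apex, so the centroid depth is h_c = 1.64 m.
A = ½ × 3.95 × 2.46 = 4.8585 m².
Resultant F = γ·h_c·A = 11.25207 × 1.64 × 4.8585 = 89.6558 kN.

F ≈ 89.66 kN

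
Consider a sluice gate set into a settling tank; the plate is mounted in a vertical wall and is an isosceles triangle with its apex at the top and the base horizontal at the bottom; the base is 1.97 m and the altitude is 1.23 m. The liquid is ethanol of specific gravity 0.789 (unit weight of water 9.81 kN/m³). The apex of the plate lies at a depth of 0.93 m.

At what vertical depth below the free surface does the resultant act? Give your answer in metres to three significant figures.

h_p = 1.80 m

γ = 0.789 × 9.81 = 7.74009 kN/m³.
With the apex up, the centroid sits 2h/3 = 2 × 1.23/3 = 0.82 m below the apex, so the centroid depth is h_c = 0.93 + 0.82 = 1.75 m.
A = ½ × 1.97 × 1.23 = 1.21155 m².
Resultant F = γ·h_c·A = 7.74009 × 1.75 × 1.21155 = 16.4106 kN.
I_c = b·h³/36 = 1.97 × 1.23³/36 = 0.101831 m⁴.
Centre of pressure: y_p = y_c + I_c/(y_c·A) = 1.75 + 0.101831/(1.75 × 1.21155) = 1.75 + 0.0480287 = 1.79803 m along the plane.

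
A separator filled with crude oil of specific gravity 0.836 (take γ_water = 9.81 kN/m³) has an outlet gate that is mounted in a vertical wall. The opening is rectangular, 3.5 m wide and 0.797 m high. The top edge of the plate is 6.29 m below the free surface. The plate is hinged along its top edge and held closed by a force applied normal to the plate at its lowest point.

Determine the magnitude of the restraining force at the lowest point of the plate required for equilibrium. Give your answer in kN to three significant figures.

γ = 0.836 × 9.81 = 8.20116 kN/m³.
The centroid lies 0.797/2 = 0.3985 m below the top edge, so the centroid depth is h_c = 6.29 + 0.3985 = 6.6885 m.
A = 3.5 × 0.797 = 2.7895 m².
Resultant F = γ·h_c·A = 8.20116 × 6.6885 × 2.7895 = 153.014 kN.
I_c = b·h³/12 = 3.5 × 0.797³/12 = 0.14766 m⁴.
Centre of pressure: y_p = y_c + I_c/(y_c·A) = 6.6885 + 0.14766/(6.6885 × 2.7895) = 6.6885 + 0.00791421 = 6.69641 m along the plane.
The resultant acts 0.3985 + 0.00791421 = 0.406414 m (along the plate) below the hinge at the top edge, so the moment about the hinge is M = F × 0.406414 = 153.014 × 0.406414 = 62.187 kN·m.
A normal force at the bottom, 0.797 m from the hinge, must supply this moment: P = 62.187/0.797 = 78.0263 kN.

P ≈ 78.0 kN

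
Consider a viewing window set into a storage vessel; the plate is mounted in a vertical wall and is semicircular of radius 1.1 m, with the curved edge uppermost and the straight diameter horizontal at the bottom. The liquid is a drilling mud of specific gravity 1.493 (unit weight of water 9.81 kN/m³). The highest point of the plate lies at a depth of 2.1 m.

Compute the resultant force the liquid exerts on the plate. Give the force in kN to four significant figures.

F ≈ 76.08 kN

γ = 1.493 × 9.81 = 14.64633 kN/m³.
The centroid lies 4r/(3π) = 0.466854 m above the diameter, so r − 4r/(3π) = 1.1 − 0.466854 = 0.633146 m below the topmost point, so the centroid depth is h_c = 2.1 + 0.633146 = 2.73315 m.
A = πr²/2 = π × 1.1²/2 = 1.90066 m².
Resultant F = γ·h_c·A = 14.64633 × 2.73315 × 1.90066 = 76.0846 kN.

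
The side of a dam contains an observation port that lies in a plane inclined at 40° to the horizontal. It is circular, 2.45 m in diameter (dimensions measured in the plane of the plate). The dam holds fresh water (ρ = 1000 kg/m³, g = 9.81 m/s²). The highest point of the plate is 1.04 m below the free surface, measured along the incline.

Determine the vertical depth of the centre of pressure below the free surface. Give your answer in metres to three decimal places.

γ = ρg = 1000 × 9.81 = 9810 N/m³ = 9.81 kN/m³.
Let θ = 40° be the plate's angle to the horizontal; measure y along the incline from where the plane meets the free surface. Vertical depth h = y·sinθ with sinθ = 0.642788.
The centroid is at the centre, 1.225 m below the top of the plate, so y_c = 1.04 + 1.225 = 2.265 m and h_c = 2.265 × 0.642788 = 1.45591 m.
A = π(1.225)² = 4.71435 m².
Resultant F = γ·h_c·A = 9.81 × 1.45591 × 4.71435 = 67.3326 kN.
I_c = πr⁴/4 = π × 1.225⁴/4 = 1.76862 m⁴.
Centre of pressure: y_p = y_c + I_c/(y_c·A) = 2.265 + 1.76862/(2.265 × 4.71435) = 2.265 + 0.165632 = 2.43063 m along the plane.
Vertically, h_p = y_p·sinθ = 2.43063 × 0.642788 = 1.56238 m.

h_p = 1.562 m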